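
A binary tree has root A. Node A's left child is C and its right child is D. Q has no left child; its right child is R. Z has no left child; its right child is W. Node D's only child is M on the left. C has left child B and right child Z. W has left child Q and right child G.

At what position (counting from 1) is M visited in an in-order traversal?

In-order visits the left subtree, then the node, then the right subtree.
At A: go left to C.
  At C: go left to B.
    B is a leaf — visit B.
  Visit C.
  At C: go right to Z.
    At Z: no left child.
    Visit Z.
    At Z: go right to W.
      At W: go left to Q.
        At Q: no left child.
        Visit Q.
        At Q: go right to R.
          R is a leaf — visit R.
      Visit W.
      At W: go right to G.
        G is a leaf — visit G.
Visit A.
At A: go right to D.
  At D: go left to M.
    M is a leaf — visit M.
  Visit D.
  At D: no right child.
Full in-order sequence: B, C, Z, Q, R, W, G, A, M, D.

9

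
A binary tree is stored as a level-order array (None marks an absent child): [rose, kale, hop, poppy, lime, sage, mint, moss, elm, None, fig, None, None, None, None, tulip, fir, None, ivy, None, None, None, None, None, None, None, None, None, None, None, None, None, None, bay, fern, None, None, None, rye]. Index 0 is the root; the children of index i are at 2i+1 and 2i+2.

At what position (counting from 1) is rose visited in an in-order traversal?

In-order visits the left subtree, then the node, then the right subtree.
At rose: go left to kale.
  At kale: go left to poppy.
    At poppy: go left to moss.
      At moss: go left to tulip.
        tulip is a leaf — visit tulip.
      Visit moss.
      At moss: go right to fir.
        At fir: go left to bay.
          bay is a leaf — visit bay.
        Visit fir.
        At fir: go right to fern.
          fern is a leaf — visit fern.
    Visit poppy.
    At poppy: go right to elm.
      At elm: no left child.
      Visit elm.
      At elm: go right to ivy.
        At ivy: no left child.
        Visit ivy.
        At ivy: go right to rye.
          rye is a leaf — visit rye.
  Visit kale.
  At kale: go right to lime.
    At lime: no left child.
    Visit lime.
    At lime: go right to fig.
      fig is a leaf — visit fig.
Visit rose.
At rose: go right to hop.
  At hop: go left to sage.
    sage is a leaf — visit sage.
  Visit hop.
  At hop: go right to mint.
    mint is a leaf — visit mint.
Full in-order sequence: tulip, moss, bay, fir, fern, poppy, elm, ivy, rye, kale, lime, fig, rose, sage, hop, mint.

13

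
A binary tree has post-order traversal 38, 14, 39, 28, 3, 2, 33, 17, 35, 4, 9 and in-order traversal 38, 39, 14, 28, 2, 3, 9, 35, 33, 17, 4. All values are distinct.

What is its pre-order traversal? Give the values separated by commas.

The last element of post-order is the root; it splits in-order into left and right subtrees.
Root 9: left subtree has 6 nodes {38, 39, 14, 28, 2, 3}, right has 4 {35, 33, 17, 4}.
  Root 2: left subtree has 4 nodes {38, 39, 14, 28}, right has 1 {3}.
    Root 28: left subtree has 3 nodes {38, 39, 14}, right has 0 { }.
      Root 39: left subtree has 1 node {38}, right has 1 {14}.
  Root 4: left subtree has 3 nodes {35, 33, 17}, right has 0 { }.
    Root 35: left subtree has 0 nodes { }, right has 2 {33, 17}.
      Root 17: left subtree has 1 node {33}, right has 0 { }.

9, 2, 28, 39, 38, 14, 3, 4, 35, 17, 33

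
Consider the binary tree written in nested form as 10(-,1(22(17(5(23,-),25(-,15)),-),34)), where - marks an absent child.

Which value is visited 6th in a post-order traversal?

22

Post-order visits the left subtree, then the right subtree, then the node.
At 10: no left child.
At 10: go right to 1.
  At 1: go left to 22.
    At 22: go left to 17.
      At 17: go left to 5.
        At 5: go left to 23.
          23 is a leaf — visit 23.
        At 5: no right child.
        Visit 5.
      At 17: go right to 25.
        At 25: no left child.
        At 25: go right to 15.
          15 is a leaf — visit 15.
        Visit 25.
      Visit 17.
    At 22: no right child.
    Visit 22.
  At 1: go right to 34.
    34 is a leaf — visit 34.
  Visit 1.
Visit 10.
Full post-order sequence: 23, 5, 15, 25, 17, 22, 34, 1, 10.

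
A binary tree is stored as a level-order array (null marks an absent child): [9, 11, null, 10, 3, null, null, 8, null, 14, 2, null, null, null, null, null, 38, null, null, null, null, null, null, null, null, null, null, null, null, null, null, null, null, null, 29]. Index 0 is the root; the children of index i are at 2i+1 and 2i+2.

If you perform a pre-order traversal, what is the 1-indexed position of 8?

Pre-order visits the node, then its left subtree, then its right subtree.
Visit 9.
At 9: go left to 11.
  Visit 11.
  At 11: go left to 10.
    Visit 10.
    At 10: go left to 8.
      Visit 8.
      At 8: no left child.
      At 8: go right to 38.
        Visit 38.
        At 38: no left child.
        At 38: go right to 29.
          29 is a leaf — visit 29.
    At 10: no right child.
  At 11: go right to 3.
    Visit 3.
    At 3: go left to 14.
      14 is a leaf — visit 14.
    At 3: go right to 2.
      2 is a leaf — visit 2.
At 9: no right child.
Full pre-order sequence: 9, 11, 10, 8, 38, 29, 3, 14, 2.

4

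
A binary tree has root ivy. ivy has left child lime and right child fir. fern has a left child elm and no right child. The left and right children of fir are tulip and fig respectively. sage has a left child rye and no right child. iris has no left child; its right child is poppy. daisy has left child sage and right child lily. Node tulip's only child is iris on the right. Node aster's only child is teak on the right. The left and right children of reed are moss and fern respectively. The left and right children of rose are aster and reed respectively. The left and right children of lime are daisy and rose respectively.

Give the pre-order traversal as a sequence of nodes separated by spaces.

Pre-order visits the node, then its left subtree, then its right subtree.
Visit ivy.
At ivy: go left to lime.
  Visit lime.
  At lime: go left to daisy.
    Visit daisy.
    At daisy: go left to sage.
      Visit sage.
      At sage: go left to rye.
        rye is a leaf — visit rye.
      At sage: no right child.
    At daisy: go right to lily.
      lily is a leaf — visit lily.
  At lime: go right to rose.
    Visit rose.
    At rose: go left to aster.
      Visit aster.
      At aster: no left child.
      At aster: go right to teak.
        teak is a leaf — visit teak.
    At rose: go right to reed.
      Visit reed.
      At reed: go left to moss.
        moss is a leaf — visit moss.
      At reed: go right to fern.
        Visit fern.
        At fern: go left to elm.
          elm is a leaf — visit elm.
        At fern: no right child.
At ivy: go right to fir.
  Visit fir.
  At fir: go left to tulip.
    Visit tulip.
    At tulip: no left child.
    At tulip: go right to iris.
      Visit iris.
      At iris: no left child.
      At iris: go right to poppy.
        poppy is a leaf — visit poppy.
  At fir: go right to fig.
    fig is a leaf — visit fig.

ivy lime daisy sage rye lily rose aster teak reed moss fern elm fir tulip iris poppy fig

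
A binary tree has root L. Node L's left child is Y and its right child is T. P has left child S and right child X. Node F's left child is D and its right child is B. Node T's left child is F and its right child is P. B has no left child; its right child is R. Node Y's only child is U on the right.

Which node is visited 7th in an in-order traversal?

In-order visits the left subtree, then the node, then the right subtree.
At L: go left to Y.
  At Y: no left child.
  Visit Y.
  At Y: go right to U.
    U is a leaf — visit U.
Visit L.
At L: go right to T.
  At T: go left to F.
    At F: go left to D.
      D is a leaf — visit D.
    Visit F.
    At F: go right to B.
      At B: no left child.
      Visit B.
      At B: go right to R.
        R is a leaf — visit R.
  Visit T.
  At T: go right to P.
    At P: go left to S.
      S is a leaf — visit S.
    Visit P.
    At P: go right to X.
      X is a leaf — visit X.
Full in-order sequence: Y, U, L, D, F, B, R, T, S, P, X.

R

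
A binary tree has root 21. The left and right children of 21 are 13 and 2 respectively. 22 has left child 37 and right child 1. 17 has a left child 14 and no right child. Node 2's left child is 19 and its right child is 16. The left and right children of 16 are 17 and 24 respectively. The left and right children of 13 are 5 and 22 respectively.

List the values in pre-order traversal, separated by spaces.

Pre-order visits the node, then its left subtree, then its right subtree.
Visit 21.
At 21: go left to 13.
  Visit 13.
  At 13: go left to 5.
    5 is a leaf — visit 5.
  At 13: go right to 22.
    Visit 22.
    At 22: go left to 37.
      37 is a leaf — visit 37.
    At 22: go right to 1.
      1 is a leaf — visit 1.
At 21: go right to 2.
  Visit 2.
  At 2: go left to 19.
    19 is a leaf — visit 19.
  At 2: go right to 16.
    Visit 16.
    At 16: go left to 17.
      Visit 17.
      At 17: go left to 14.
        14 is a leaf — visit 14.
      At 17: no right child.
    At 16: go right to 24.
      24 is a leaf — visit 24.

21 13 5 22 37 1 2 19 16 17 14 24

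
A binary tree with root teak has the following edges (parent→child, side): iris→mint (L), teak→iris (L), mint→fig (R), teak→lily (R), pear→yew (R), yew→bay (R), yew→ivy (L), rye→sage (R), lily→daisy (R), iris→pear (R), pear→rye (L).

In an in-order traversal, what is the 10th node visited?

In-order visits the left subtree, then the node, then the right subtree.
At teak: go left to iris.
  At iris: go left to mint.
    At mint: no left child.
    Visit mint.
    At mint: go right to fig.
      fig is a leaf — visit fig.
  Visit iris.
  At iris: go right to pear.
    At pear: go left to rye.
      At rye: no left child.
      Visit rye.
      At rye: go right to sage.
        sage is a leaf — visit sage.
    Visit pear.
    At pear: go right to yew.
      At yew: go left to ivy.
        ivy is a leaf — visit ivy.
      Visit yew.
      At yew: go right to bay.
        bay is a leaf — visit bay.
Visit teak.
At teak: go right to lily.
  At lily: no left child.
  Visit lily.
  At lily: go right to daisy.
    daisy is a leaf — visit daisy.
Full in-order sequence: mint, fig, iris, rye, sage, pear, ivy, yew, bay, teak, lily, daisy.

teak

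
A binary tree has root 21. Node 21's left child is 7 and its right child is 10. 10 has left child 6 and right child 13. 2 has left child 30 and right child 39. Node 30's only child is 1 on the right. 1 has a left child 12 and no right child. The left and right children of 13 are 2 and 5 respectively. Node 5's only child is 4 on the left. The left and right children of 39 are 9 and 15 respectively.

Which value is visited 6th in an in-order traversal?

In-order visits the left subtree, then the node, then the right subtree.
At 21: go left to 7.
  7 is a leaf — visit 7.
Visit 21.
At 21: go right to 10.
  At 10: go left to 6.
    6 is a leaf — visit 6.
  Visit 10.
  At 10: go right to 13.
    At 13: go left to 2.
      At 2: go left to 30.
        At 30: no left child.
        Visit 30.
        At 30: go right to 1.
          At 1: go left to 12.
            12 is a leaf — visit 12.
          Visit 1.
          At 1: no right child.
      Visit 2.
      At 2: go right to 39.
        At 39: go left to 9.
          9 is a leaf — visit 9.
        Visit 39.
        At 39: go right to 15.
          15 is a leaf — visit 15.
    Visit 13.
    At 13: go right to 5.
      At 5: go left to 4.
        4 is a leaf — visit 4.
      Visit 5.
      At 5: no right child.
Full in-order sequence: 7, 21, 6, 10, 30, 12, 1, 2, 9, 39, 15, 13, 4, 5.

12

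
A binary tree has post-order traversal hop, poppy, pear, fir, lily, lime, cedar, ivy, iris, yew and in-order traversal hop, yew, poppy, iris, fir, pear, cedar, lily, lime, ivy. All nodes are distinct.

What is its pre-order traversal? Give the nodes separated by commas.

yew, hop, iris, poppy, ivy, cedar, fir, pear, lime, lily

The last element of post-order is the root; it splits in-order into left and right subtrees.
Root yew: left subtree has 1 node {hop}, right has 8 {poppy, iris, fir, pear, cedar, lily, lime, ivy}.
  Root iris: left subtree has 1 node {poppy}, right has 6 {fir, pear, cedar, lily, lime, ivy}.
    Root ivy: left subtree has 5 nodes {fir, pear, cedar, lily, lime}, right has 0 { }.
      Root cedar: left subtree has 2 nodes {fir, pear}, right has 2 {lily, lime}.
        Root fir: left subtree has 0 nodes { }, right has 1 {pear}.
        Root lime: left subtree has 1 node {lily}, right has 0 { }.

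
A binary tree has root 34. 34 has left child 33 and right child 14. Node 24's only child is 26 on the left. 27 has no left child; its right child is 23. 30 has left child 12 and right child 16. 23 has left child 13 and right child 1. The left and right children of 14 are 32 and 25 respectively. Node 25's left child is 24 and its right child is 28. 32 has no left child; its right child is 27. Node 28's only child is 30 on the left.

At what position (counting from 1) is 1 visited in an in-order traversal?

7

In-order visits the left subtree, then the node, then the right subtree.
At 34: go left to 33.
  33 is a leaf — visit 33.
Visit 34.
At 34: go right to 14.
  At 14: go left to 32.
    At 32: no left child.
    Visit 32.
    At 32: go right to 27.
      At 27: no left child.
      Visit 27.
      At 27: go right to 23.
        At 23: go left to 13.
          13 is a leaf — visit 13.
        Visit 23.
        At 23: go right to 1.
          1 is a leaf — visit 1.
  Visit 14.
  At 14: go right to 25.
    At 25: go left to 24.
      At 24: go left to 26.
        26 is a leaf — visit 26.
      Visit 24.
      At 24: no right child.
    Visit 25.
    At 25: go right to 28.
      At 28: go left to 30.
        At 30: go left to 12.
          12 is a leaf — visit 12.
        Visit 30.
        At 30: go right to 16.
          16 is a leaf — visit 16.
      Visit 28.
      At 28: no right child.
Full in-order sequence: 33, 34, 32, 27, 13, 23, 1, 14, 26, 24, 25, 12, 30, 16, 28.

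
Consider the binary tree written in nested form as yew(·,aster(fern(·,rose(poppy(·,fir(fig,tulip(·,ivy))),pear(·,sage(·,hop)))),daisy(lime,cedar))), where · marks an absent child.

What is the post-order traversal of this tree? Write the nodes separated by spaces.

Post-order visits the left subtree, then the right subtree, then the node.
At yew: no left child.
At yew: go right to aster.
  At aster: go left to fern.
    At fern: no left child.
    At fern: go right to rose.
      At rose: go left to poppy.
        At poppy: no left child.
        At poppy: go right to fir.
          At fir: go left to fig.
            fig is a leaf — visit fig.
          At fir: go right to tulip.
            At tulip: no left child.
            At tulip: go right to ivy.
              ivy is a leaf — visit ivy.
            Visit tulip.
          Visit fir.
        Visit poppy.
      At rose: go right to pear.
        At pear: no left child.
        At pear: go right to sage.
          At sage: no left child.
          At sage: go right to hop.
            hop is a leaf — visit hop.
          Visit sage.
        Visit pear.
      Visit rose.
    Visit fern.
  At aster: go right to daisy.
    At daisy: go left to lime.
      lime is a leaf — visit lime.
    At daisy: go right to cedar.
      cedar is a leaf — visit cedar.
    Visit daisy.
  Visit aster.
Visit yew.

fig ivy tulip fir poppy hop sage pear rose fern lime cedar daisy aster yew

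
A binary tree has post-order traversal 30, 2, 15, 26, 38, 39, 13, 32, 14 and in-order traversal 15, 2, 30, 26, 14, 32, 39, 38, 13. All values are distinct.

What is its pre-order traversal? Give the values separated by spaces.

The last element of post-order is the root; it splits in-order into left and right subtrees.
Root 14: left subtree has 4 nodes {15, 2, 30, 26}, right has 4 {32, 39, 38, 13}.
  Root 26: left subtree has 3 nodes {15, 2, 30}, right has 0 { }.
    Root 15: left subtree has 0 nodes { }, right has 2 {2, 30}.
      Root 2: left subtree has 0 nodes { }, right has 1 {30}.
  Root 32: left subtree has 0 nodes { }, right has 3 {39, 38, 13}.
    Root 13: left subtree has 2 nodes {39, 38}, right has 0 { }.
      Root 39: left subtree has 0 nodes { }, right has 1 {38}.

14 26 15 2 30 32 13 39 38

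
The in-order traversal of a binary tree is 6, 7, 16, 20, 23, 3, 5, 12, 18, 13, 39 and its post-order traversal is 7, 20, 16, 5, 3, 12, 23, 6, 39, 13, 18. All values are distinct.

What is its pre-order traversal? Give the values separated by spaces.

18 6 23 16 7 20 12 3 5 13 39

The last element of post-order is the root; it splits in-order into left and right subtrees.
Root 18: left subtree has 8 nodes {6, 7, 16, 20, 23, 3, 5, 12}, right has 2 {13, 39}.
  Root 6: left subtree has 0 nodes { }, right has 7 {7, 16, 20, 23, 3, 5, 12}.
    Root 23: left subtree has 3 nodes {7, 16, 20}, right has 3 {3, 5, 12}.
      Root 16: left subtree has 1 node {7}, right has 1 {20}.
      Root 12: left subtree has 2 nodes {3, 5}, right has 0 { }.
        Root 3: left subtree has 0 nodes { }, right has 1 {5}.
  Root 13: left subtree has 0 nodes { }, right has 1 {39}.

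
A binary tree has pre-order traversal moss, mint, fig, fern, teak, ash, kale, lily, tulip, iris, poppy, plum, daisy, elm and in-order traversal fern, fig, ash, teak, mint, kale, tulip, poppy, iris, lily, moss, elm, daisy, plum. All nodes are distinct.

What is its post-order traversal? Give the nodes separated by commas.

fern, ash, teak, fig, poppy, iris, tulip, lily, kale, mint, elm, daisy, plum, moss

The first element of pre-order is the root; it splits in-order into left and right subtrees.
Root moss: left subtree has 10 nodes {fern, fig, ash, teak, mint, kale, tulip, poppy, iris, lily}, right has 3 {elm, daisy, plum}.
  Root mint: left subtree has 4 nodes {fern, fig, ash, teak}, right has 5 {kale, tulip, poppy, iris, lily}.
    Root fig: left subtree has 1 node {fern}, right has 2 {ash, teak}.
      Root teak: left subtree has 1 node {ash}, right has 0 { }.
    Root kale: left subtree has 0 nodes { }, right has 4 {tulip, poppy, iris, lily}.
      Root lily: left subtree has 3 nodes {tulip, poppy, iris}, right has 0 { }.
        Root tulip: left subtree has 0 nodes { }, right has 2 {poppy, iris}.
          Root iris: left subtree has 1 node {poppy}, right has 0 { }.
  Root plum: left subtree has 2 nodes {elm, daisy}, right has 0 { }.
    Root daisy: left subtree has 1 node {elm}, right has 0 { }.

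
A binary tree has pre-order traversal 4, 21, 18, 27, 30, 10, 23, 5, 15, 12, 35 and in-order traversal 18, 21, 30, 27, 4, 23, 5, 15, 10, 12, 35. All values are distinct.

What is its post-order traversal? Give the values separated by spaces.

18 30 27 21 15 5 23 35 12 10 4

The first element of pre-order is the root; it splits in-order into left and right subtrees.
Root 4: left subtree has 4 nodes {18, 21, 30, 27}, right has 6 {23, 5, 15, 10, 12, 35}.
  Root 21: left subtree has 1 node {18}, right has 2 {30, 27}.
    Root 27: left subtree has 1 node {30}, right has 0 { }.
  Root 10: left subtree has 3 nodes {23, 5, 15}, right has 2 {12, 35}.
    Root 23: left subtree has 0 nodes { }, right has 2 {5, 15}.
      Root 5: left subtree has 0 nodes { }, right has 1 {15}.
    Root 12: left subtree has 0 nodes { }, right has 1 {35}.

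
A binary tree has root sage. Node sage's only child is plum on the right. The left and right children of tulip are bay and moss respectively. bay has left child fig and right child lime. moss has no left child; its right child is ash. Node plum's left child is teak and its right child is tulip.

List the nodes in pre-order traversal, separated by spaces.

Pre-order visits the node, then its left subtree, then its right subtree.
Visit sage.
At sage: no left child.
At sage: go right to plum.
  Visit plum.
  At plum: go left to teak.
    teak is a leaf — visit teak.
  At plum: go right to tulip.
    Visit tulip.
    At tulip: go left to bay.
      Visit bay.
      At bay: go left to fig.
        fig is a leaf — visit fig.
      At bay: go right to lime.
        lime is a leaf — visit lime.
    At tulip: go right to moss.
      Visit moss.
      At moss: no left child.
      At moss: go right to ash.
        ash is a leaf — visit ash.

sage plum teak tulip bay fig lime moss ash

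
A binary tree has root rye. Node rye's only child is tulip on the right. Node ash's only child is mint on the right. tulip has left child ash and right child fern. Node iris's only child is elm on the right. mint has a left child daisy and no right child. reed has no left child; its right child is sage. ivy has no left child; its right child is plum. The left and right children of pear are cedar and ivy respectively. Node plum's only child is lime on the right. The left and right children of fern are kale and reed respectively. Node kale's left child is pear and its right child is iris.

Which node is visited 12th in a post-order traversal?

Post-order visits the left subtree, then the right subtree, then the node.
At rye: no left child.
At rye: go right to tulip.
  At tulip: go left to ash.
    At ash: no left child.
    At ash: go right to mint.
      At mint: go left to daisy.
        daisy is a leaf — visit daisy.
      At mint: no right child.
      Visit mint.
    Visit ash.
  At tulip: go right to fern.
    At fern: go left to kale.
      At kale: go left to pear.
        At pear: go left to cedar.
          cedar is a leaf — visit cedar.
        At pear: go right to ivy.
          At ivy: no left child.
          At ivy: go right to plum.
            At plum: no left child.
            At plum: go right to lime.
              lime is a leaf — visit lime.
            Visit plum.
          Visit ivy.
        Visit pear.
      At kale: go right to iris.
        At iris: no left child.
        At iris: go right to elm.
          elm is a leaf — visit elm.
        Visit iris.
      Visit kale.
    At fern: go right to reed.
      At reed: no left child.
      At reed: go right to sage.
        sage is a leaf — visit sage.
      Visit reed.
    Visit fern.
  Visit tulip.
Visit rye.
Full post-order sequence: daisy, mint, ash, cedar, lime, plum, ivy, pear, elm, iris, kale, sage, reed, fern, tulip, rye.

sage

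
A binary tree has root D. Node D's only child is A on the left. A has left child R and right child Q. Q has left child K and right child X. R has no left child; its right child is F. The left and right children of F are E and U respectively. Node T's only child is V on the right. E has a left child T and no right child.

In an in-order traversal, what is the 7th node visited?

A

In-order visits the left subtree, then the node, then the right subtree.
At D: go left to A.
  At A: go left to R.
    At R: no left child.
    Visit R.
    At R: go right to F.
      At F: go left to E.
        At E: go left to T.
          At T: no left child.
          Visit T.
          At T: go right to V.
            V is a leaf — visit V.
        Visit E.
        At E: no right child.
      Visit F.
      At F: go right to U.
        U is a leaf — visit U.
  Visit A.
  At A: go right to Q.
    At Q: go left to K.
      K is a leaf — visit K.
    Visit Q.
    At Q: go right to X.
      X is a leaf — visit X.
Visit D.
At D: no right child.
Full in-order sequence: R, T, V, E, F, U, A, K, Q, X, D.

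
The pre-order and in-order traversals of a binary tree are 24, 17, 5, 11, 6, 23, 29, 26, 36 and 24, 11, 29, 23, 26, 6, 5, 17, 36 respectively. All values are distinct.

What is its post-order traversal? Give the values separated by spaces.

The first element of pre-order is the root; it splits in-order into left and right subtrees.
Root 24: left subtree has 0 nodes { }, right has 8 {11, 29, 23, 26, 6, 5, 17, 36}.
  Root 17: left subtree has 6 nodes {11, 29, 23, 26, 6, 5}, right has 1 {36}.
    Root 5: left subtree has 5 nodes {11, 29, 23, 26, 6}, right has 0 { }.
      Root 11: left subtree has 0 nodes { }, right has 4 {29, 23, 26, 6}.
        Root 6: left subtree has 3 nodes {29, 23, 26}, right has 0 { }.
          Root 23: left subtree has 1 node {29}, right has 1 {26}.

29 26 23 6 11 5 36 17 24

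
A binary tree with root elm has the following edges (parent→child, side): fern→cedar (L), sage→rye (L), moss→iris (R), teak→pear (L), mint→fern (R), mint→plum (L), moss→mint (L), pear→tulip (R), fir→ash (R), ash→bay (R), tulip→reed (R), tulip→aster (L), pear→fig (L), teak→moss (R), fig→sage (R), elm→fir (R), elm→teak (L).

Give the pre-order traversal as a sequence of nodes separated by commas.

Pre-order visits the node, then its left subtree, then its right subtree.
Visit elm.
At elm: go left to teak.
  Visit teak.
  At teak: go left to pear.
    Visit pear.
    At pear: go left to fig.
      Visit fig.
      At fig: no left child.
      At fig: go right to sage.
        Visit sage.
        At sage: go left to rye.
          rye is a leaf — visit rye.
        At sage: no right child.
    At pear: go right to tulip.
      Visit tulip.
      At tulip: go left to aster.
        aster is a leaf — visit aster.
      At tulip: go right to reed.
        reed is a leaf — visit reed.
  At teak: go right to moss.
    Visit moss.
    At moss: go left to mint.
      Visit mint.
      At mint: go left to plum.
        plum is a leaf — visit plum.
      At mint: go right to fern.
        Visit fern.
        At fern: go left to cedar.
          cedar is a leaf — visit cedar.
        At fern: no right child.
    At moss: go right to iris.
      iris is a leaf — visit iris.
At elm: go right to fir.
  Visit fir.
  At fir: no left child.
  At fir: go right to ash.
    Visit ash.
    At ash: no left child.
    At ash: go right to bay.
      bay is a leaf — visit bay.

elm, teak, pear, fig, sage, rye, tulip, aster, reed, moss, mint, plum, fern, cedar, iris, fir, ash, bay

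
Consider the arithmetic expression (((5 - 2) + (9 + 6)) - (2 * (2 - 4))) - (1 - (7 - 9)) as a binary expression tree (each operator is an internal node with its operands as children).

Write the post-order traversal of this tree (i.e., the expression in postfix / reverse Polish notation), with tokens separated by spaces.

Post-order on an expression tree gives postfix notation: for each operator, emit left operand, right operand, then the operator.

5 2 - 9 6 + + 2 2 4 - * - 1 7 9 - - -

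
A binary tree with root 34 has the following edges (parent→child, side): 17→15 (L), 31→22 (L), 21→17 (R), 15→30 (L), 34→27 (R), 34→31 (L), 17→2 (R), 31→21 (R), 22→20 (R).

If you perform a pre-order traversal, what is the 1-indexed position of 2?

Pre-order visits the node, then its left subtree, then its right subtree.
Visit 34.
At 34: go left to 31.
  Visit 31.
  At 31: go left to 22.
    Visit 22.
    At 22: no left child.
    At 22: go right to 20.
      20 is a leaf — visit 20.
  At 31: go right to 21.
    Visit 21.
    At 21: no left child.
    At 21: go right to 17.
      Visit 17.
      At 17: go left to 15.
        Visit 15.
        At 15: go left to 30.
          30 is a leaf — visit 30.
        At 15: no right child.
      At 17: go right to 2.
        2 is a leaf — visit 2.
At 34: go right to 27.
  27 is a leaf — visit 27.
Full pre-order sequence: 34, 31, 22, 20, 21, 17, 15, 30, 2, 27.

9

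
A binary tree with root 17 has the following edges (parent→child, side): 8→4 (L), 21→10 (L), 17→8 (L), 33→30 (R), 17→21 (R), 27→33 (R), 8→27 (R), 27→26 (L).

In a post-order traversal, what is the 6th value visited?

Post-order visits the left subtree, then the right subtree, then the node.
At 17: go left to 8.
  At 8: go left to 4.
    4 is a leaf — visit 4.
  At 8: go right to 27.
    At 27: go left to 26.
      26 is a leaf — visit 26.
    At 27: go right to 33.
      At 33: no left child.
      At 33: go right to 30.
        30 is a leaf — visit 30.
      Visit 33.
    Visit 27.
  Visit 8.
At 17: go right to 21.
  At 21: go left to 10.
    10 is a leaf — visit 10.
  At 21: no right child.
  Visit 21.
Visit 17.
Full post-order sequence: 4, 26, 30, 33, 27, 8, 10, 21, 17.

8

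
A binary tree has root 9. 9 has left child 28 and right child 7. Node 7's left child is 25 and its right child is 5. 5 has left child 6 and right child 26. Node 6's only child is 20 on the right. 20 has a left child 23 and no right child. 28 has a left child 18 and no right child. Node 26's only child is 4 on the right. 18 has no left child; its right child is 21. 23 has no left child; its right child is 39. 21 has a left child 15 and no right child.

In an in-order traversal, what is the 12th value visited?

In-order visits the left subtree, then the node, then the right subtree.
At 9: go left to 28.
  At 28: go left to 18.
    At 18: no left child.
    Visit 18.
    At 18: go right to 21.
      At 21: go left to 15.
        15 is a leaf — visit 15.
      Visit 21.
      At 21: no right child.
  Visit 28.
  At 28: no right child.
Visit 9.
At 9: go right to 7.
  At 7: go left to 25.
    25 is a leaf — visit 25.
  Visit 7.
  At 7: go right to 5.
    At 5: go left to 6.
      At 6: no left child.
      Visit 6.
      At 6: go right to 20.
        At 20: go left to 23.
          At 23: no left child.
          Visit 23.
          At 23: go right to 39.
            39 is a leaf — visit 39.
        Visit 20.
        At 20: no right child.
    Visit 5.
    At 5: go right to 26.
      At 26: no left child.
      Visit 26.
      At 26: go right to 4.
        4 is a leaf — visit 4.
Full in-order sequence: 18, 15, 21, 28, 9, 25, 7, 6, 23, 39, 20, 5, 26, 4.

5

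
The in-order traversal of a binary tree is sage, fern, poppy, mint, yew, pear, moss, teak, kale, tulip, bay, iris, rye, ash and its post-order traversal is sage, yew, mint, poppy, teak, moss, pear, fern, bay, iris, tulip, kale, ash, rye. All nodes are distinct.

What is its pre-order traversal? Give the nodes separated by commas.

rye, kale, fern, sage, pear, poppy, mint, yew, moss, teak, tulip, iris, bay, ash

The last element of post-order is the root; it splits in-order into left and right subtrees.
Root rye: left subtree has 12 nodes {sage, fern, poppy, mint, yew, pear, moss, teak, kale, tulip, bay, iris}, right has 1 {ash}.
  Root kale: left subtree has 8 nodes {sage, fern, poppy, mint, yew, pear, moss, teak}, right has 3 {tulip, bay, iris}.
    Root fern: left subtree has 1 node {sage}, right has 6 {poppy, mint, yew, pear, moss, teak}.
      Root pear: left subtree has 3 nodes {poppy, mint, yew}, right has 2 {moss, teak}.
        Root poppy: left subtree has 0 nodes { }, right has 2 {mint, yew}.
          Root mint: left subtree has 0 nodes { }, right has 1 {yew}.
        Root moss: left subtree has 0 nodes { }, right has 1 {teak}.
    Root tulip: left subtree has 0 nodes { }, right has 2 {bay, iris}.
      Root iris: left subtree has 1 node {bay}, right has 0 { }.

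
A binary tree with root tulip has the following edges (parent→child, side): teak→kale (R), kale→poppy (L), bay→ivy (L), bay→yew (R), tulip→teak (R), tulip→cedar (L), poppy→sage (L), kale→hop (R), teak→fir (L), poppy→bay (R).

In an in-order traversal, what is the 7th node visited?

ivy

In-order visits the left subtree, then the node, then the right subtree.
At tulip: go left to cedar.
  cedar is a leaf — visit cedar.
Visit tulip.
At tulip: go right to teak.
  At teak: go left to fir.
    fir is a leaf — visit fir.
  Visit teak.
  At teak: go right to kale.
    At kale: go left to poppy.
      At poppy: go left to sage.
        sage is a leaf — visit sage.
      Visit poppy.
      At poppy: go right to bay.
        At bay: go left to ivy.
          ivy is a leaf — visit ivy.
        Visit bay.
        At bay: go right to yew.
          yew is a leaf — visit yew.
    Visit kale.
    At kale: go right to hop.
      hop is a leaf — visit hop.
Full in-order sequence: cedar, tulip, fir, teak, sage, poppy, ivy, bay, yew, kale, hop.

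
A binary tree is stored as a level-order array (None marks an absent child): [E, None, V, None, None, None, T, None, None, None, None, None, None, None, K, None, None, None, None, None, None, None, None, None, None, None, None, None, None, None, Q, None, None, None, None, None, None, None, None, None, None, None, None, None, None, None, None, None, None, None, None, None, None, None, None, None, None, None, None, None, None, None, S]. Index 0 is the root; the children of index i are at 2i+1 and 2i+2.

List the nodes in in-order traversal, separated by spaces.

E V T K Q S

In-order visits the left subtree, then the node, then the right subtree.
At E: no left child.
Visit E.
At E: go right to V.
  At V: no left child.
  Visit V.
  At V: go right to T.
    At T: no left child.
    Visit T.
    At T: go right to K.
      At K: no left child.
      Visit K.
      At K: go right to Q.
        At Q: no left child.
        Visit Q.
        At Q: go right to S.
          S is a leaf — visit S.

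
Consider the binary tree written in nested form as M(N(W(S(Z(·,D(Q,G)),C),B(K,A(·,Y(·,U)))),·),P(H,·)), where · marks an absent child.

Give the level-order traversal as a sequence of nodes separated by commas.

Level-order visits nodes level by level from the root, left to right within each level.
Level 0: M
Level 1: N, P
Level 2: W, H
Level 3: S, B
Level 4: Z, C, K, A
Level 5: D, Y
Level 6: Q, G, U

M, N, P, W, H, S, B, Z, C, K, A, D, Y, Q, G, U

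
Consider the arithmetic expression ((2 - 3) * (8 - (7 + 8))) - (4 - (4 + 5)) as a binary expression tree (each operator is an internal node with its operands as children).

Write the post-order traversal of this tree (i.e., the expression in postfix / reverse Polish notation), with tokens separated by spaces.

2 3 - 8 7 8 + - * 4 4 5 + - -

Post-order on an expression tree gives postfix notation: for each operator, emit left operand, right operand, then the operator.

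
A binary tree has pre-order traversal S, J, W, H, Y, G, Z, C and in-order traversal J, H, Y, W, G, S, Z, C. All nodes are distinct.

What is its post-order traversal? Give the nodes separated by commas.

Y, H, G, W, J, C, Z, S

The first element of pre-order is the root; it splits in-order into left and right subtrees.
Root S: left subtree has 5 nodes {J, H, Y, W, G}, right has 2 {Z, C}.
  Root J: left subtree has 0 nodes { }, right has 4 {H, Y, W, G}.
    Root W: left subtree has 2 nodes {H, Y}, right has 1 {G}.
      Root H: left subtree has 0 nodes { }, right has 1 {Y}.
  Root Z: left subtree has 0 nodes { }, right has 1 {C}.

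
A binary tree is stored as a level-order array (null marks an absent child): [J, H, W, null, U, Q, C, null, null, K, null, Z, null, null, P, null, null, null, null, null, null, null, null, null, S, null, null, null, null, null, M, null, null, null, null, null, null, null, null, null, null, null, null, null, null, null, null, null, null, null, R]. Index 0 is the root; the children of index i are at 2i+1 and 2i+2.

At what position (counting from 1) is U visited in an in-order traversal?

In-order visits the left subtree, then the node, then the right subtree.
At J: go left to H.
  At H: no left child.
  Visit H.
  At H: go right to U.
    At U: go left to K.
      K is a leaf — visit K.
    Visit U.
    At U: no right child.
Visit J.
At J: go right to W.
  At W: go left to Q.
    At Q: go left to Z.
      At Z: no left child.
      Visit Z.
      At Z: go right to S.
        At S: no left child.
        Visit S.
        At S: go right to R.
          R is a leaf — visit R.
    Visit Q.
    At Q: no right child.
  Visit W.
  At W: go right to C.
    At C: no left child.
    Visit C.
    At C: go right to P.
      At P: no left child.
      Visit P.
      At P: go right to M.
        M is a leaf — visit M.
Full in-order sequence: H, K, U, J, Z, S, R, Q, W, C, P, M.

3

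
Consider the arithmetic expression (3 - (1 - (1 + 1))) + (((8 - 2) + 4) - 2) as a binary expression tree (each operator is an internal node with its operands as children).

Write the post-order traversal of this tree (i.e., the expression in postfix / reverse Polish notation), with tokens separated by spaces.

Post-order on an expression tree gives postfix notation: for each operator, emit left operand, right operand, then the operator.

3 1 1 1 + - - 8 2 - 4 + 2 - +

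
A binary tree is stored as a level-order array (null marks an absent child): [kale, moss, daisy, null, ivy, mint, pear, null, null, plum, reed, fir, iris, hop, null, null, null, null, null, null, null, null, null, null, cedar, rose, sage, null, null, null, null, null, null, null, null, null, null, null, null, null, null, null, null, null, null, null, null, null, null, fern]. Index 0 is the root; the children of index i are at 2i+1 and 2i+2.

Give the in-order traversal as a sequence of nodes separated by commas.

moss, plum, ivy, reed, kale, fir, fern, cedar, mint, rose, iris, sage, daisy, hop, pear

In-order visits the left subtree, then the node, then the right subtree.
At kale: go left to moss.
  At moss: no left child.
  Visit moss.
  At moss: go right to ivy.
    At ivy: go left to plum.
      plum is a leaf — visit plum.
    Visit ivy.
    At ivy: go right to reed.
      reed is a leaf — visit reed.
Visit kale.
At kale: go right to daisy.
  At daisy: go left to mint.
    At mint: go left to fir.
      At fir: no left child.
      Visit fir.
      At fir: go right to cedar.
        At cedar: go left to fern.
          fern is a leaf — visit fern.
        Visit cedar.
        At cedar: no right child.
    Visit mint.
    At mint: go right to iris.
      At iris: go left to rose.
        rose is a leaf — visit rose.
      Visit iris.
      At iris: go right to sage.
        sage is a leaf — visit sage.
  Visit daisy.
  At daisy: go right to pear.
    At pear: go left to hop.
      hop is a leaf — visit hop.
    Visit pear.
    At pear: no right child.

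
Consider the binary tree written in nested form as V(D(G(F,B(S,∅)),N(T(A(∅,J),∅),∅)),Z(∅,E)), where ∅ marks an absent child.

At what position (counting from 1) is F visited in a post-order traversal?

Post-order visits the left subtree, then the right subtree, then the node.
At V: go left to D.
  At D: go left to G.
    At G: go left to F.
      F is a leaf — visit F.
    At G: go right to B.
      At B: go left to S.
        S is a leaf — visit S.
      At B: no right child.
      Visit B.
    Visit G.
  At D: go right to N.
    At N: go left to T.
      At T: go left to A.
        At A: no left child.
        At A: go right to J.
          J is a leaf — visit J.
        Visit A.
      At T: no right child.
      Visit T.
    At N: no right child.
    Visit N.
  Visit D.
At V: go right to Z.
  At Z: no left child.
  At Z: go right to E.
    E is a leaf — visit E.
  Visit Z.
Visit V.
Full post-order sequence: F, S, B, G, J, A, T, N, D, E, Z, V.

1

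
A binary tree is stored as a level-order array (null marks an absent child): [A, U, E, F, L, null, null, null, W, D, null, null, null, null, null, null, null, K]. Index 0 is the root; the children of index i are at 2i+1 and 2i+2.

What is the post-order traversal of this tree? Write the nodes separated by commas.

K, W, F, D, L, U, E, A

Post-order visits the left subtree, then the right subtree, then the node.
At A: go left to U.
  At U: go left to F.
    At F: no left child.
    At F: go right to W.
      At W: go left to K.
        K is a leaf — visit K.
      At W: no right child.
      Visit W.
    Visit F.
  At U: go right to L.
    At L: go left to D.
      D is a leaf — visit D.
    At L: no right child.
    Visit L.
  Visit U.
At A: go right to E.
  E is a leaf — visit E.
Visit A.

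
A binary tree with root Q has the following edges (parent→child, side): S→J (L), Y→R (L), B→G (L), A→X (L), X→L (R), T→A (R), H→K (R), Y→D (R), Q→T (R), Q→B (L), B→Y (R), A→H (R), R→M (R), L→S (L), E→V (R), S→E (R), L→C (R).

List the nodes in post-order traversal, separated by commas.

Post-order visits the left subtree, then the right subtree, then the node.
At Q: go left to B.
  At B: go left to G.
    G is a leaf — visit G.
  At B: go right to Y.
    At Y: go left to R.
      At R: no left child.
      At R: go right to M.
        M is a leaf — visit M.
      Visit R.
    At Y: go right to D.
      D is a leaf — visit D.
    Visit Y.
  Visit B.
At Q: go right to T.
  At T: no left child.
  At T: go right to A.
    At A: go left to X.
      At X: no left child.
      At X: go right to L.
        At L: go left to S.
          At S: go left to J.
            J is a leaf — visit J.
          At S: go right to E.
            At E: no left child.
            At E: go right to V.
              V is a leaf — visit V.
            Visit E.
          Visit S.
        At L: go right to C.
          C is a leaf — visit C.
        Visit L.
      Visit X.
    At A: go right to H.
      At H: no left child.
      At H: go right to K.
        K is a leaf — visit K.
      Visit H.
    Visit A.
  Visit T.
Visit Q.

G, M, R, D, Y, B, J, V, E, S, C, L, X, K, H, A, T, Q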